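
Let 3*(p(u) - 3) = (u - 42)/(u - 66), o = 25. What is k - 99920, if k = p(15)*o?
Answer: -1697290/17 ≈ -99841.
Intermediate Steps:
p(u) = 3 + (-42 + u)/(3*(-66 + u)) (p(u) = 3 + ((u - 42)/(u - 66))/3 = 3 + ((-42 + u)/(-66 + u))/3 = 3 + (-42 + u)/(3*(-66 + u)))
k = 1350/17 (k = (2*(-318 + 5*15)/(3*(-66 + 15)))*25 = ((⅔)*(-318 + 75)/(-51))*25 = ((⅔)*(-1/51)*(-243))*25 = (54/17)*25 = 1350/17 ≈ 79.412)
k - 99920 = 1350/17 - 99920 = -1697290/17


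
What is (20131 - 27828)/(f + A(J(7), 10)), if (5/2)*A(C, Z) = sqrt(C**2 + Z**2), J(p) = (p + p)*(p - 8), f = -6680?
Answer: 160674875/139444852 + 38485*sqrt(74)/278889704 ≈ 1.1534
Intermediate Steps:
J(p) = 2*p*(-8 + p) (J(p) = (2*p)*(-8 + p) = 2*p*(-8 + p))
A(C, Z) = 2*sqrt(C**2 + Z**2)/5
(20131 - 27828)/(f + A(J(7), 10)) = (20131 - 27828)/(-6680 + 2*sqrt((2*7*(-8 + 7))**2 + 10**2)/5) = -7697/(-6680 + 2*sqrt((2*7*(-1))**2 + 100)/5) = -7697/(-6680 + 2*sqrt((-14)**2 + 100)/5) = -7697/(-6680 + 2*sqrt(196 + 100)/5) = -7697/(-6680 + 2*sqrt(296)/5) = -7697/(-6680 + 2*(2*sqrt(74))/5) = -7697/(-6680 + 4*sqrt(74)/5)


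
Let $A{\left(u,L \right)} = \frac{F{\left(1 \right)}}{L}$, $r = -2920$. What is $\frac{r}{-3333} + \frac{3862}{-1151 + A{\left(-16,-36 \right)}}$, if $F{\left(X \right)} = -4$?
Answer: $- \frac{42801527}{17261607} \approx -2.4796$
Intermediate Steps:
$A{\left(u,L \right)} = - \frac{4}{L}$
$\frac{r}{-3333} + \frac{3862}{-1151 + A{\left(-16,-36 \right)}} = - \frac{2920}{-3333} + \frac{3862}{-1151 - \frac{4}{-36}} = \left(-2920\right) \left(- \frac{1}{3333}\right) + \frac{3862}{-1151 - - \frac{1}{9}} = \frac{2920}{3333} + \frac{3862}{-1151 + \frac{1}{9}} = \frac{2920}{3333} + \frac{3862}{- \frac{10358}{9}} = \frac{2920}{3333} + 3862 \left(- \frac{9}{10358}\right) = \frac{2920}{3333} - \frac{17379}{5179} = - \frac{42801527}{17261607}$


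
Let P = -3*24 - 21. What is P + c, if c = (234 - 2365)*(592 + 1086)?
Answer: -3575911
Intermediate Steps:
P = -93 (P = -72 - 21 = -93)
c = -3575818 (c = -2131*1678 = -3575818)
P + c = -93 - 3575818 = -3575911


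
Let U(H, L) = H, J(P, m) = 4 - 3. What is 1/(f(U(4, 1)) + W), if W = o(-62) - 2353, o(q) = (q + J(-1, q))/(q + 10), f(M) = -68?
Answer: -52/125831 ≈ -0.00041325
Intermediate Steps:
J(P, m) = 1
o(q) = (1 + q)/(10 + q) (o(q) = (q + 1)/(q + 10) = (1 + q)/(10 + q))
W = -122295/52 (W = (1 - 62)/(10 - 62) - 2353 = -61/(-52) - 2353 = -1/52*(-61) - 2353 = 61/52 - 2353 = -122295/52 ≈ -2351.8)
1/(f(U(4, 1)) + W) = 1/(-68 - 122295/52) = 1/(-125831/52) = -52/125831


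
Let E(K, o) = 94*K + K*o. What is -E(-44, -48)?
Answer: 2024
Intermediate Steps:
-E(-44, -48) = -(-44)*(94 - 48) = -(-44)*46 = -1*(-2024) = 2024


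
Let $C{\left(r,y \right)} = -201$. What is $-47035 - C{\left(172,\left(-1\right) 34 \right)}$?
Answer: $-46834$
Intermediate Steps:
$-47035 - C{\left(172,\left(-1\right) 34 \right)} = -47035 - -201 = -47035 + 201 = -46834$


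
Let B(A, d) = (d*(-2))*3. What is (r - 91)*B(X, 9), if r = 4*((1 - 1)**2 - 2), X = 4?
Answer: 5346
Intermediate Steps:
B(A, d) = -6*d (B(A, d) = -2*d*3 = -6*d)
r = -8 (r = 4*(0**2 - 2) = 4*(0 - 2) = 4*(-2) = -8)
(r - 91)*B(X, 9) = (-8 - 91)*(-6*9) = -99*(-54) = 5346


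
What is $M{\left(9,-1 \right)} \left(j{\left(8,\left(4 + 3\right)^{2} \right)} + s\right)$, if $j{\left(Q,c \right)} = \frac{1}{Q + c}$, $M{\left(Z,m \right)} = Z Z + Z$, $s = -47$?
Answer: $- \frac{80340}{19} \approx -4228.4$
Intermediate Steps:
$M{\left(Z,m \right)} = Z + Z^{2}$ ($M{\left(Z,m \right)} = Z^{2} + Z = Z + Z^{2}$)
$M{\left(9,-1 \right)} \left(j{\left(8,\left(4 + 3\right)^{2} \right)} + s\right) = 9 \left(1 + 9\right) \left(\frac{1}{8 + \left(4 + 3\right)^{2}} - 47\right) = 9 \cdot 10 \left(\frac{1}{8 + 7^{2}} - 47\right) = 90 \left(\frac{1}{8 + 49} - 47\right) = 90 \left(\frac{1}{57} - 47\right) = 90 \left(- \frac{2678}{57}\right) = - \frac{80340}{19}$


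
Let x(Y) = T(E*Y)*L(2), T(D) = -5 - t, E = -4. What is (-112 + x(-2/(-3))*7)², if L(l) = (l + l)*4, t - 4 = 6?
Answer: 3211264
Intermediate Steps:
t = 10 (t = 4 + 6 = 10)
T(D) = -15 (T(D) = -5 - 1*10 = -5 - 10 = -15)
L(l) = 8*l (L(l) = (2*l)*4 = 8*l)
x(Y) = -240 (x(Y) = -120*2 = -15*16 = -240)
(-112 + x(-2/(-3))*7)² = (-112 - 240*7)² = (-112 - 1680)² = (-1792)² = 3211264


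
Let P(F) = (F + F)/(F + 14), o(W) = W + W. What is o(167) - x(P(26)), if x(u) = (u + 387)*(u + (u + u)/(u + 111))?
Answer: -20189297/112300 ≈ -179.78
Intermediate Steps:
o(W) = 2*W
P(F) = 2*F/(14 + F) (P(F) = (2*F)/(14 + F) = 2*F/(14 + F))
x(u) = (387 + u)*(u + 2*u/(111 + u)) (x(u) = (387 + u)*(u + (2*u)/(111 + u)) = (387 + u)*(u + 2*u/(111 + u)))
o(167) - x(P(26)) = 2*167 - 2*26/(14 + 26)*(43731 + (2*26/(14 + 26))² + 500*(2*26/(14 + 26)))/(111 + 2*26/(14 + 26)) = 334 - 2*26/40*(43731 + (2*26/40)² + 500*(2*26/40))/(111 + 2*26/40) = 334 - 2*26*(1/40)*(43731 + (2*26*(1/40))² + 500*(2*26*(1/40)))/(111 + 2*26*(1/40)) = 334 - 13*(43731 + (13/10)² + 500*(13/10))/(10*(111 + 13/10)) = 334 - 13*(43731 + 169/100 + 650)/(10*1123/10) = 334 - 13*10*4438269/(10*1123*100) = 334 - 1*57697497/112300 = 334 - 57697497/112300 = -20189297/112300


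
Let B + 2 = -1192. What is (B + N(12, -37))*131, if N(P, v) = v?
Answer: -161261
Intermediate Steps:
B = -1194 (B = -2 - 1192 = -1194)
(B + N(12, -37))*131 = (-1194 - 37)*131 = -1231*131 = -161261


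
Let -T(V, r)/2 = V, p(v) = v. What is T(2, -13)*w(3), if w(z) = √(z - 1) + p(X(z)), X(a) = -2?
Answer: 8 - 4*√2 ≈ 2.3431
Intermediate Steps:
T(V, r) = -2*V
w(z) = -2 + √(-1 + z) (w(z) = √(z - 1) - 2 = √(-1 + z) - 2 = -2 + √(-1 + z))
T(2, -13)*w(3) = (-2*2)*(-2 + √(-1 + 3)) = -4*(-2 + √2) = 8 - 4*√2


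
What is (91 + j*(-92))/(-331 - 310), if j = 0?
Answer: -91/641 ≈ -0.14197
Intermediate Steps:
(91 + j*(-92))/(-331 - 310) = (91 + 0*(-92))/(-331 - 310) = (91 + 0)/(-641) = 91*(-1/641) = -91/641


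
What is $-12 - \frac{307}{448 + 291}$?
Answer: $- \frac{9175}{739} \approx -12.415$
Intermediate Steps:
$-12 - \frac{307}{448 + 291} = -12 - \frac{307}{739} = - \frac{9175}{739}$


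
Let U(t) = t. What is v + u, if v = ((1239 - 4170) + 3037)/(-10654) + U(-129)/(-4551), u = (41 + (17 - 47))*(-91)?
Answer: -8088991399/8081059 ≈ -1001.0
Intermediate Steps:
u = -1001 (u = (41 - 30)*(-91) = 11*(-91) = -1001)
v = 148660/8081059 (v = ((1239 - 4170) + 3037)/(-10654) - 129/(-4551) = (-2931 + 3037)*(-1/10654) - 129*(-1/4551) = 106*(-1/10654) + 43/1517 = -53/5327 + 43/1517 = 148660/8081059 ≈ 0.018396)
v + u = 148660/8081059 - 1001 = -8088991399/8081059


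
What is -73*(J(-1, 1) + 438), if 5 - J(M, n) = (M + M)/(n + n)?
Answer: -32412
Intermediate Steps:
J(M, n) = 5 - M/n (J(M, n) = 5 - (M + M)/(n + n) = 5 - 2*M/(2*n) = 5 - 2*M*1/(2*n) = 5 - M/n)
-73*(J(-1, 1) + 438) = -73*((5 - 1*(-1)/1) + 438) = -73*((5 - 1*(-1)*1) + 438) = -73*((5 + 1) + 438) = -73*(6 + 438) = -73*444 = -32412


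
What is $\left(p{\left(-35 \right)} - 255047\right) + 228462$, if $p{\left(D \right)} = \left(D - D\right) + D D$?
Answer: $-25360$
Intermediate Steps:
$p{\left(D \right)} = D^{2}$ ($p{\left(D \right)} = 0 + D^{2} = D^{2}$)
$\left(p{\left(-35 \right)} - 255047\right) + 228462 = \left(\left(-35\right)^{2} - 255047\right) + 228462 = \left(1225 - 255047\right) + 228462 = -253822 + 228462 = -25360$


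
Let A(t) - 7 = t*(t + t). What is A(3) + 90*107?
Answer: 9655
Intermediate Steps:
A(t) = 7 + 2*t**2 (A(t) = 7 + t*(t + t) = 7 + t*(2*t) = 7 + 2*t**2)
A(3) + 90*107 = (7 + 2*3**2) + 90*107 = (7 + 2*9) + 9630 = (7 + 18) + 9630 = 25 + 9630 = 9655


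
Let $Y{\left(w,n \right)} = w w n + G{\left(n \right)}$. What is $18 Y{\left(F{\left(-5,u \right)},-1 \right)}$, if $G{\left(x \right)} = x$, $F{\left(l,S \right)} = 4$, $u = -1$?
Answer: $-306$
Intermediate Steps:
$Y{\left(w,n \right)} = n + n w^{2}$ ($Y{\left(w,n \right)} = w w n + n = w^{2} n + n = n w^{2} + n = n + n w^{2}$)
$18 Y{\left(F{\left(-5,u \right)},-1 \right)} = 18 \left(- (1 + 4^{2})\right) = 18 \left(- (1 + 16)\right) = 18 \left(\left(-1\right) 17\right) = 18 \left(-17\right) = -306$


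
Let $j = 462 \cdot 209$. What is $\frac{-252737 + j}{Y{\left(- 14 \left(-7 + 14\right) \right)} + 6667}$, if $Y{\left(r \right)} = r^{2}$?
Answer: $- \frac{156179}{16271} \approx -9.5986$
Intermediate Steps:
$j = 96558$
$\frac{-252737 + j}{Y{\left(- 14 \left(-7 + 14\right) \right)} + 6667} = \frac{-252737 + 96558}{\left(- 14 \left(-7 + 14\right)\right)^{2} + 6667} = - \frac{156179}{\left(\left(-14\right) 7\right)^{2} + 6667} = - \frac{156179}{\left(-98\right)^{2} + 6667} = - \frac{156179}{9604 + 6667} = - \frac{156179}{16271}$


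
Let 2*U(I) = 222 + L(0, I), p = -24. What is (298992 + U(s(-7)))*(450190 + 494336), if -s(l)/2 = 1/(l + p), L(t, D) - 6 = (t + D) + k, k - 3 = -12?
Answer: 8757784389585/31 ≈ 2.8251e+11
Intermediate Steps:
k = -9 (k = 3 - 12 = -9)
L(t, D) = -3 + D + t (L(t, D) = 6 + ((t + D) - 9) = 6 + ((D + t) - 9) = 6 + (-9 + D + t) = -3 + D + t)
s(l) = -2/(-24 + l) (s(l) = -2/(l - 24) = -2/(-24 + l))
U(I) = 219/2 + I/2 (U(I) = (222 + (-3 + I + 0))/2 = (222 + (-3 + I))/2 = (219 + I)/2 = 219/2 + I/2)
(298992 + U(s(-7)))*(450190 + 494336) = (298992 + (219/2 + (-2/(-24 - 7))/2))*(450190 + 494336) = (298992 + (219/2 + (-2/(-31))/2))*944526 = (298992 + (219/2 + (-2*(-1/31))/2))*944526 = (298992 + (219/2 + (1/2)*(2/31)))*944526 = (298992 + (219/2 + 1/31))*944526 = (298992 + 6791/62)*944526 = (18544295/62)*944526 = 8757784389585/31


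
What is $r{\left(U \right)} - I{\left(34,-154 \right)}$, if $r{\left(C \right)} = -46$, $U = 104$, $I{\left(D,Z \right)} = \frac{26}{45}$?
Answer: $- \frac{2096}{45} \approx -46.578$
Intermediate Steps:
$I{\left(D,Z \right)} = \frac{26}{45}$ ($I{\left(D,Z \right)} = 26 \cdot \frac{1}{45} = \frac{26}{45}$)
$r{\left(U \right)} - I{\left(34,-154 \right)} = -46 - \frac{26}{45} = - \frac{2096}{45}$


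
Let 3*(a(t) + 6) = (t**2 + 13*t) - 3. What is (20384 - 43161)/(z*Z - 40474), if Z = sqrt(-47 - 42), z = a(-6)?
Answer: 18813802/33432325 - 68331*I*sqrt(89)/234026275 ≈ 0.56274 - 0.0027545*I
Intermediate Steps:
a(t) = -7 + t**2/3 + 13*t/3 (a(t) = -6 + ((t**2 + 13*t) - 3)/3 = -6 + (-3 + t**2 + 13*t)/3 = -6 + (-1 + t**2/3 + 13*t/3) = -7 + t**2/3 + 13*t/3)
z = -21 (z = -7 + (1/3)*(-6)**2 + (13/3)*(-6) = -7 + (1/3)*36 - 26 = -7 + 12 - 26 = -21)
Z = I*sqrt(89) (Z = sqrt(-89) = I*sqrt(89) ≈ 9.434*I)
(20384 - 43161)/(z*Z - 40474) = (20384 - 43161)/(-21*I*sqrt(89) - 40474) = -22777/(-21*I*sqrt(89) - 40474) = -22777/(-40474 - 21*I*sqrt(89))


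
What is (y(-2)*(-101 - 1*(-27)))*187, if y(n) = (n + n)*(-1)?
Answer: -55352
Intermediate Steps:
y(n) = -2*n (y(n) = (2*n)*(-1) = -2*n)
(y(-2)*(-101 - 1*(-27)))*187 = ((-2*(-2))*(-101 - 1*(-27)))*187 = (4*(-101 + 27))*187 = (4*(-74))*187 = -296*187 = -55352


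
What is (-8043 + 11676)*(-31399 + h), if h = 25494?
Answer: -21452865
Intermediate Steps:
(-8043 + 11676)*(-31399 + h) = (-8043 + 11676)*(-31399 + 25494) = 3633*(-5905) = -21452865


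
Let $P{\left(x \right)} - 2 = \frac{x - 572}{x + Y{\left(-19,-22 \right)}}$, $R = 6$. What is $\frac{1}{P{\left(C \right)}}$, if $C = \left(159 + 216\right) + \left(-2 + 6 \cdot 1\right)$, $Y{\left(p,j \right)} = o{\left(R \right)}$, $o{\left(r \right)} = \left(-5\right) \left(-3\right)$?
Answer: $\frac{394}{595} \approx 0.66218$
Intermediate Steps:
$o{\left(r \right)} = 15$
$Y{\left(p,j \right)} = 15$
$C = 379$ ($C = 375 + \left(-2 + 6\right) = 375 + 4 = 379$)
$P{\left(x \right)} = 2 + \frac{-572 + x}{15 + x}$ ($P{\left(x \right)} = 2 + \frac{x - 572}{x + 15} = 2 + \frac{-572 + x}{15 + x}$)
$\frac{1}{P{\left(C \right)}} = \frac{1}{\frac{1}{15 + 379} \left(-542 + 3 \cdot 379\right)} = \frac{1}{\frac{1}{394} \left(-542 + 1137\right)} = \frac{1}{\frac{1}{394} \cdot 595} = \frac{1}{\frac{595}{394}} = \frac{394}{595}$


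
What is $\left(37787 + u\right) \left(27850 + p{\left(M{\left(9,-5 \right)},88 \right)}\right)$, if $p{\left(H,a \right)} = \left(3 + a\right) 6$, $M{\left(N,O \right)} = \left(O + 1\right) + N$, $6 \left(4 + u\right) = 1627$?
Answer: $\frac{3241758350}{3} \approx 1.0806 \cdot 10^{9}$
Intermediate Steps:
$u = \frac{1603}{6}$ ($u = -4 + \frac{1}{6} \cdot 1627 = -4 + \frac{1627}{6} = \frac{1603}{6} \approx 267.17$)
$M{\left(N,O \right)} = 1 + N + O$ ($M{\left(N,O \right)} = \left(1 + O\right) + N = 1 + N + O$)
$p{\left(H,a \right)} = 18 + 6 a$
$\left(37787 + u\right) \left(27850 + p{\left(M{\left(9,-5 \right)},88 \right)}\right) = \left(37787 + \frac{1603}{6}\right) \left(27850 + \left(18 + 6 \cdot 88\right)\right) = \frac{228325 \left(27850 + \left(18 + 528\right)\right)}{6} = \frac{228325 \left(27850 + 546\right)}{6} = \frac{228325}{6} \cdot 28396 = \frac{3241758350}{3}$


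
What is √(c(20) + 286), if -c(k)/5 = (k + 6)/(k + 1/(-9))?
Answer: 26*√13246/179 ≈ 16.717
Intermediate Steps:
c(k) = -5*(6 + k)/(-⅑ + k) (c(k) = -5*(k + 6)/(k + 1/(-9)) = -5*(6 + k)/(k - ⅑) = -5*(6 + k)/(-⅑ + k))
√(c(20) + 286) = √(45*(-6 - 1*20)/(-1 + 9*20) + 286) = √(45*(-6 - 20)/(-1 + 180) + 286) = √(45*(-26)/179 + 286) = √(45*(1/179)*(-26) + 286) = √(-1170/179 + 286) = √(50024/179) = 26*√13246/179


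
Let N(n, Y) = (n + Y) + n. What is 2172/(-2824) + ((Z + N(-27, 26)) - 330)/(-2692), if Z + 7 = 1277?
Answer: -526407/475138 ≈ -1.1079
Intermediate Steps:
N(n, Y) = Y + 2*n (N(n, Y) = (Y + n) + n = Y + 2*n)
Z = 1270 (Z = -7 + 1277 = 1270)
2172/(-2824) + ((Z + N(-27, 26)) - 330)/(-2692) = 2172/(-2824) + ((1270 + (26 + 2*(-27))) - 330)/(-2692) = 2172*(-1/2824) + ((1270 + (26 - 54)) - 330)*(-1/2692) = -543/706 + ((1270 - 28) - 330)*(-1/2692) = -543/706 + (1242 - 330)*(-1/2692) = -543/706 + 912*(-1/2692) = -543/706 - 228/673 = -526407/475138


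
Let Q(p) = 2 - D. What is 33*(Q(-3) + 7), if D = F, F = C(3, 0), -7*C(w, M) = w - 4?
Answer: 2046/7 ≈ 292.29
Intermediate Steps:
C(w, M) = 4/7 - w/7 (C(w, M) = -(w - 4)/7 = -(-4 + w)/7 = 4/7 - w/7)
F = ⅐ (F = 4/7 - ⅐*3 = 4/7 - 3/7 = ⅐ ≈ 0.14286)
D = ⅐ ≈ 0.14286
Q(p) = 13/7 (Q(p) = 2 - 1*⅐ = 2 - ⅐ = 13/7)
33*(Q(-3) + 7) = 33*(13/7 + 7) = 33*(62/7) = 2046/7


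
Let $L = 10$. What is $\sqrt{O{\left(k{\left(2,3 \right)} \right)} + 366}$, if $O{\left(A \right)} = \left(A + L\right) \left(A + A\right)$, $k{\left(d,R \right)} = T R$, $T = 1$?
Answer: $2 \sqrt{111} \approx 21.071$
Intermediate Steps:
$k{\left(d,R \right)} = R$ ($k{\left(d,R \right)} = 1 R = R$)
$O{\left(A \right)} = 2 A \left(10 + A\right)$ ($O{\left(A \right)} = \left(A + 10\right) \left(A + A\right) = \left(10 + A\right) 2 A = 2 A \left(10 + A\right)$)
$\sqrt{O{\left(k{\left(2,3 \right)} \right)} + 366} = \sqrt{2 \cdot 3 \left(10 + 3\right) + 366} = \sqrt{2 \cdot 3 \cdot 13 + 366} = \sqrt{78 + 366} = \sqrt{444} = 2 \sqrt{111}$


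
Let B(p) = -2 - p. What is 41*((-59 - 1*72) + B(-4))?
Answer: -5289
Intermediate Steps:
41*((-59 - 1*72) + B(-4)) = 41*((-59 - 1*72) + (-2 - 1*(-4))) = 41*((-59 - 72) + (-2 + 4)) = 41*(-131 + 2) = 41*(-129) = -5289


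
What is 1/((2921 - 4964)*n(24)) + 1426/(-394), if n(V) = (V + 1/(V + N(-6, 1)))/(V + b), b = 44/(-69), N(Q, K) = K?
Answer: -60414131171/16690069899 ≈ -3.6198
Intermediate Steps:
b = -44/69 (b = 44*(-1/69) = -44/69 ≈ -0.63768)
n(V) = (V + 1/(1 + V))/(-44/69 + V) (n(V) = (V + 1/(V + 1))/(V - 44/69) = (V + 1/(1 + V))/(-44/69 + V))
1/((2921 - 4964)*n(24)) + 1426/(-394) = 1/((2921 - 4964)*((69*(1 + 24 + 24**2)/(-44 + 25*24 + 69*24**2)))) + 1426/(-394) = 1/((-2043)*((69*(1 + 24 + 576)/(-44 + 600 + 69*576)))) + 1426*(-1/394) = -1/(2043*(69*601/(-44 + 600 + 39744))) - 713/197 = -1/(2043*(69*601/40300)) - 713/197 = -1/(2043*(69*(1/40300)*601)) - 713/197 = -1/(2043*41469/40300) - 713/197 = -1/2043*40300/41469 - 713/197 = -40300/84721167 - 713/197 = -60414131171/16690069899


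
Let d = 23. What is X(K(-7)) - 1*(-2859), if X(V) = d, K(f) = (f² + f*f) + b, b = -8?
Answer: 2882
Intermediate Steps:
K(f) = -8 + 2*f² (K(f) = (f² + f*f) - 8 = (f² + f²) - 8 = 2*f² - 8 = -8 + 2*f²)
X(V) = 23
X(K(-7)) - 1*(-2859) = 23 - 1*(-2859) = 23 + 2859 = 2882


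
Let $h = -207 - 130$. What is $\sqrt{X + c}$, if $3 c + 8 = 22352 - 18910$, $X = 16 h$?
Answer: $\frac{i \sqrt{38226}}{3} \approx 65.172 i$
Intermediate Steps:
$h = -337$
$X = -5392$ ($X = 16 \left(-337\right) = -5392$)
$c = \frac{3434}{3}$ ($c = - \frac{8}{3} + \frac{22352 - 18910}{3} = - \frac{8}{3} + \frac{1}{3} \cdot 3442 = - \frac{8}{3} + \frac{3442}{3} = \frac{3434}{3} \approx 1144.7$)
$\sqrt{X + c} = \sqrt{-5392 + \frac{3434}{3}} = \sqrt{- \frac{12742}{3}} = \frac{i \sqrt{38226}}{3}$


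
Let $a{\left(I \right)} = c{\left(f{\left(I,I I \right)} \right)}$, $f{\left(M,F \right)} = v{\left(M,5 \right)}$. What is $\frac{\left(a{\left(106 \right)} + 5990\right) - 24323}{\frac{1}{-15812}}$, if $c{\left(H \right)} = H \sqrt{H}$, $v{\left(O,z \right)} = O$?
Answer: $289881396 - 1676072 \sqrt{106} \approx 2.7263 \cdot 10^{8}$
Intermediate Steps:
$f{\left(M,F \right)} = M$
$c{\left(H \right)} = H^{\frac{3}{2}}$
$a{\left(I \right)} = I^{\frac{3}{2}}$
$\frac{\left(a{\left(106 \right)} + 5990\right) - 24323}{\frac{1}{-15812}} = \frac{\left(106^{\frac{3}{2}} + 5990\right) - 24323}{\frac{1}{-15812}} = \frac{\left(106 \sqrt{106} + 5990\right) - 24323}{- \frac{1}{15812}} = \left(\left(5990 + 106 \sqrt{106}\right) - 24323\right) \left(-15812\right) = \left(-18333 + 106 \sqrt{106}\right) \left(-15812\right) = 289881396 - 1676072 \sqrt{106}$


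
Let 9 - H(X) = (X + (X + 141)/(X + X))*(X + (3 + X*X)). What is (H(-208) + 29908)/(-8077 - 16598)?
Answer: -3735369671/10264800 ≈ -363.90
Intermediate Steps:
H(X) = 9 - (X + (141 + X)/(2*X))*(3 + X + X²) (H(X) = 9 - (X + (X + 141)/(X + X))*(X + (3 + X*X)) = 9 - (X + (141 + X)/((2*X)))*(X + (3 + X²)) = 9 - (X + (141 + X)*(1/(2*X)))*(3 + X + X²) = 9 - (X + (141 + X)/(2*X))*(3 + X + X²))
(H(-208) + 29908)/(-8077 - 16598) = ((-63 - 1*(-208)³ - 74*(-208) - 423/2/(-208) - 3/2*(-208)²) + 29908)/(-8077 - 16598) = ((-63 - 1*(-8998912) + 15392 - 423/2*(-1/208) - 3/2*43264) + 29908)/(-24675) = ((-63 + 8998912 + 15392 + 423/416 - 64896) + 29908)*(-1/24675) = (3722927943/416 + 29908)*(-1/24675) = (3735369671/416)*(-1/24675) = -3735369671/10264800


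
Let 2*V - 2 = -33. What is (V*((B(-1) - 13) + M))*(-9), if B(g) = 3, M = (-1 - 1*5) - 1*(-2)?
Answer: -1953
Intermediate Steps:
V = -31/2 (V = 1 + (½)*(-33) = 1 - 33/2 = -31/2 ≈ -15.500)
M = -4 (M = (-1 - 5) + 2 = -6 + 2 = -4)
(V*((B(-1) - 13) + M))*(-9) = -31*((3 - 13) - 4)/2*(-9) = -31*(-10 - 4)/2*(-9) = -31/2*(-14)*(-9) = 217*(-9) = -1953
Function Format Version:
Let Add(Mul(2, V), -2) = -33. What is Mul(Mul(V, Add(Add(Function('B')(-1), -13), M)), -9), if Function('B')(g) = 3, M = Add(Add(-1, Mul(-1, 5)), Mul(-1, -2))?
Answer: -1953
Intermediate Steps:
V = Rational(-31, 2) (V = Add(1, Mul(Rational(1, 2), -33)) = Add(1, Rational(-33, 2)) = Rational(-31, 2) ≈ -15.500)
M = -4 (M = Add(Add(-1, -5), 2) = Add(-6, 2) = -4)
Mul(Mul(V, Add(Add(Function('B')(-1), -13), M)), -9) = Mul(Mul(Rational(-31, 2), Add(Add(3, -13), -4)), -9) = Mul(Mul(Rational(-31, 2), Add(-10, -4)), -9) = Mul(Mul(Rational(-31, 2), -14), -9) = Mul(217, -9) = -1953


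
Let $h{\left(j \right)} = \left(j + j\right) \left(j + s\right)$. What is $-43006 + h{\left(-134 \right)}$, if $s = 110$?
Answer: $-36574$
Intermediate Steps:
$h{\left(j \right)} = 2 j \left(110 + j\right)$ ($h{\left(j \right)} = \left(j + j\right) \left(j + 110\right) = 2 j \left(110 + j\right)$)
$-43006 + h{\left(-134 \right)} = -43006 + 2 \left(-134\right) \left(110 - 134\right) = -43006 + 2 \left(-134\right) \left(-24\right) = -43006 + 6432 = -36574$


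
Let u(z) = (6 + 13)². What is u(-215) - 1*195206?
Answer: -194845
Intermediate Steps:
u(z) = 361 (u(z) = 19² = 361)
u(-215) - 1*195206 = 361 - 1*195206 = 361 - 195206 = -194845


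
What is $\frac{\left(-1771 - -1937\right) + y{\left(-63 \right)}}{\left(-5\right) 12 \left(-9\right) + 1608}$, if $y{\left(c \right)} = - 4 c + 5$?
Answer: $\frac{141}{716} \approx 0.19693$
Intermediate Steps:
$y{\left(c \right)} = 5 - 4 c$
$\frac{\left(-1771 - -1937\right) + y{\left(-63 \right)}}{\left(-5\right) 12 \left(-9\right) + 1608} = \frac{\left(-1771 - -1937\right) + \left(5 - -252\right)}{\left(-5\right) 12 \left(-9\right) + 1608} = \frac{\left(-1771 + 1937\right) + \left(5 + 252\right)}{\left(-60\right) \left(-9\right) + 1608} = \frac{166 + 257}{540 + 1608} = \frac{423}{2148} = 423 \cdot \frac{1}{2148} = \frac{141}{716}$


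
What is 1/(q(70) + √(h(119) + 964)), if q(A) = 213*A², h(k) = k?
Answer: 347900/363103229639 - 19*√3/1089309688917 ≈ 9.5810e-7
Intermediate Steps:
1/(q(70) + √(h(119) + 964)) = 1/(213*70² + √(119 + 964)) = 1/(213*4900 + √1083) = 1/(1043700 + 19*√3)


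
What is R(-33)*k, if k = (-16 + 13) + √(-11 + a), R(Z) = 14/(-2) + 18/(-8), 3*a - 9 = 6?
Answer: 111/4 - 37*I*√6/4 ≈ 27.75 - 22.658*I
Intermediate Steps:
a = 5 (a = 3 + (⅓)*6 = 3 + 2 = 5)
R(Z) = -37/4 (R(Z) = 14*(-½) + 18*(-⅛) = -7 - 9/4 = -37/4)
k = -3 + I*√6 (k = (-16 + 13) + √(-11 + 5) = -3 + √(-6) = -3 + I*√6 ≈ -3.0 + 2.4495*I)
R(-33)*k = -37*(-3 + I*√6)/4 = 111/4 - 37*I*√6/4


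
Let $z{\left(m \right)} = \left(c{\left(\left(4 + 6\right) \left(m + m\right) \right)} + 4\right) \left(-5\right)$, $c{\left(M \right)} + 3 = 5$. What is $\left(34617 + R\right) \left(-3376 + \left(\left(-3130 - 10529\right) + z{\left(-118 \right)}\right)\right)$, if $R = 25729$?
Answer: $-1029804490$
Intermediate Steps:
$c{\left(M \right)} = 2$ ($c{\left(M \right)} = -3 + 5 = 2$)
$z{\left(m \right)} = -30$ ($z{\left(m \right)} = \left(2 + 4\right) \left(-5\right) = 6 \left(-5\right) = -30$)
$\left(34617 + R\right) \left(-3376 + \left(\left(-3130 - 10529\right) + z{\left(-118 \right)}\right)\right) = \left(34617 + 25729\right) \left(-3376 - 13689\right) = 60346 \left(-3376 - 13689\right) = 60346 \left(-17065\right) = -1029804490$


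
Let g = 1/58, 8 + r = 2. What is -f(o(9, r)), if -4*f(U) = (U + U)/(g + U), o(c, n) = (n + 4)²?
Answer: 116/233 ≈ 0.49785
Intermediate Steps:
r = -6 (r = -8 + 2 = -6)
g = 1/58 ≈ 0.017241
o(c, n) = (4 + n)²
f(U) = -U/(2*(1/58 + U)) (f(U) = -(U + U)/(4*(1/58 + U)) = -2*U/(4*(1/58 + U)) = -U/(2*(1/58 + U)))
-f(o(9, r)) = -(-29)*(4 - 6)²/(1 + 58*(4 - 6)²) = -(-29)*(-2)²/(1 + 58*(-2)²) = -(-29)*4/(1 + 58*4) = -(-29)*4/(1 + 232) = -(-29)*4/233 = -1*(-116/233) = 116/233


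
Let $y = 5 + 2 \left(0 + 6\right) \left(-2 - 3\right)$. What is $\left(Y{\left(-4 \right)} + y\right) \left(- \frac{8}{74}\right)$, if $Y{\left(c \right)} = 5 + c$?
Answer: $\frac{216}{37} \approx 5.8378$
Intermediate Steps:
$y = -55$ ($y = 5 + 2 \cdot 6 \left(-5\right) = 5 + 2 \left(-30\right) = 5 - 60 = -55$)
$\left(Y{\left(-4 \right)} + y\right) \left(- \frac{8}{74}\right) = \left(\left(5 - 4\right) - 55\right) \left(- \frac{8}{74}\right) = \left(1 - 55\right) \left(\left(-8\right) \frac{1}{74}\right) = \left(-54\right) \left(- \frac{4}{37}\right) = \frac{216}{37}$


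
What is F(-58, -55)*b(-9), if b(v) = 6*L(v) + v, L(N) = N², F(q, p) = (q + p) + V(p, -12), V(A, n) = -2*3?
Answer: -56763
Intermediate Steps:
V(A, n) = -6
F(q, p) = -6 + p + q (F(q, p) = (q + p) - 6 = (p + q) - 6 = -6 + p + q)
b(v) = v + 6*v² (b(v) = 6*v² + v = v + 6*v²)
F(-58, -55)*b(-9) = (-6 - 55 - 58)*(-9*(1 + 6*(-9))) = -(-1071)*(1 - 54) = -(-1071)*(-53) = -119*477 = -56763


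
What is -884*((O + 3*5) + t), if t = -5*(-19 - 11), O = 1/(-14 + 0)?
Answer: -1020578/7 ≈ -1.4580e+5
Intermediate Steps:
O = -1/14 (O = 1/(-14) = -1/14 ≈ -0.071429)
t = 150 (t = -5*(-30) = 150)
-884*((O + 3*5) + t) = -884*((-1/14 + 3*5) + 150) = -884*((-1/14 + 15) + 150) = -884*(209/14 + 150) = -884*2309/14 = -1020578/7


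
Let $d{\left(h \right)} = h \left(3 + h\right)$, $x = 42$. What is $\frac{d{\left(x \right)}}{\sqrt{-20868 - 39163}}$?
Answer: $- \frac{1890 i \sqrt{60031}}{60031} \approx - 7.7139 i$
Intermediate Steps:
$\frac{d{\left(x \right)}}{\sqrt{-20868 - 39163}} = \frac{42 \left(3 + 42\right)}{\sqrt{-20868 - 39163}} = \frac{42 \cdot 45}{\sqrt{-60031}} = \frac{1890}{i \sqrt{60031}} = 1890 \left(- \frac{i \sqrt{60031}}{60031}\right) = - \frac{1890 i \sqrt{60031}}{60031}$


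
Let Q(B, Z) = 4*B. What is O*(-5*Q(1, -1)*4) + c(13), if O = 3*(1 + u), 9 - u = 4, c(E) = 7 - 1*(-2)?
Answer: -1431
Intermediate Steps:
c(E) = 9 (c(E) = 7 + 2 = 9)
u = 5 (u = 9 - 1*4 = 9 - 4 = 5)
O = 18 (O = 3*(1 + 5) = 3*6 = 18)
O*(-5*Q(1, -1)*4) + c(13) = 18*(-20*4) + 9 = 18*(-80) + 9 = -1440 + 9 = -1431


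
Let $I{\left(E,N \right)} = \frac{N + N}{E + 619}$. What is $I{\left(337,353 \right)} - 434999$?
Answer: $- \frac{207929169}{478} \approx -4.35 \cdot 10^{5}$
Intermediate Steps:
$I{\left(E,N \right)} = \frac{2 N}{619 + E}$
$I{\left(337,353 \right)} - 434999 = 2 \cdot 353 \frac{1}{619 + 337} - 434999 = 2 \cdot 353 \cdot \frac{1}{956} - 434999 = \frac{353}{478} - 434999 = - \frac{207929169}{478}$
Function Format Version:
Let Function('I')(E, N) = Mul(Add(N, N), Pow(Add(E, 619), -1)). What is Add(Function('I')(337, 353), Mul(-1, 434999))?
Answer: Rational(-207929169, 478) ≈ -4.3500e+5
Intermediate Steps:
Function('I')(E, N) = Mul(2, N, Pow(Add(619, E), -1)) (Function('I')(E, N) = Mul(Mul(2, N), Pow(Add(619, E), -1)) = Mul(2, N, Pow(Add(619, E), -1)))
Add(Function('I')(337, 353), Mul(-1, 434999)) = Add(Mul(2, 353, Pow(Add(619, 337), -1)), Mul(-1, 434999)) = Add(Mul(2, 353, Pow(956, -1)), -434999) = Add(Mul(2, 353, Rational(1, 956)), -434999) = Add(Rational(353, 478), -434999) = Rational(-207929169, 478)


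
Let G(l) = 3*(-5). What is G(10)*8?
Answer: -120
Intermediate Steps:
G(l) = -15
G(10)*8 = -15*8 = -120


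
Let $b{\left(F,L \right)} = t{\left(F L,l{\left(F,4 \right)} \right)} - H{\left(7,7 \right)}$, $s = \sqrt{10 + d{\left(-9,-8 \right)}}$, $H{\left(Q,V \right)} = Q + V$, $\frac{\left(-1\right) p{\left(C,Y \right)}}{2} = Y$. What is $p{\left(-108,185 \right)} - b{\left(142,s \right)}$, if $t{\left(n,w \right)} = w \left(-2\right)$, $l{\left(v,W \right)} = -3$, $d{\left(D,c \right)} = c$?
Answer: $-362$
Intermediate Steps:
$t{\left(n,w \right)} = - 2 w$
$p{\left(C,Y \right)} = - 2 Y$
$s = \sqrt{2}$ ($s = \sqrt{10 - 8} = \sqrt{2} \approx 1.4142$)
$b{\left(F,L \right)} = -8$ ($b{\left(F,L \right)} = \left(-2\right) \left(-3\right) - \left(7 + 7\right) = 6 - 14 = -8$)
$p{\left(-108,185 \right)} - b{\left(142,s \right)} = \left(-2\right) 185 - -8 = -370 + 8 = -362$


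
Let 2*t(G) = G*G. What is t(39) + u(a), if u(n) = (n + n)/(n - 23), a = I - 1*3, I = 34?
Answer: 3073/4 ≈ 768.25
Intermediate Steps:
t(G) = G²/2 (t(G) = (G*G)/2 = G²/2)
a = 31 (a = 34 - 1*3 = 34 - 3 = 31)
u(n) = 2*n/(-23 + n) (u(n) = (2*n)/(-23 + n) = 2*n/(-23 + n))
t(39) + u(a) = (½)*39² + 2*31/(-23 + 31) = (½)*1521 + 2*31/8 = 1521/2 + 2*31*(⅛) = 1521/2 + 31/4 = 3073/4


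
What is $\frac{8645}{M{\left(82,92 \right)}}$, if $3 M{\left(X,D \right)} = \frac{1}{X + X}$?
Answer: $4253340$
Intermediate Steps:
$M{\left(X,D \right)} = \frac{1}{6 X}$ ($M{\left(X,D \right)} = \frac{1}{3 \left(X + X\right)} = \frac{1}{3 \cdot 2 X} = \frac{\frac{1}{2} \frac{1}{X}}{3} = \frac{1}{6 X}$)
$\frac{8645}{M{\left(82,92 \right)}} = \frac{8645}{\frac{1}{6} \cdot \frac{1}{82}} = 8645 \frac{1}{\frac{1}{492}} = 8645 \cdot 492 = 4253340$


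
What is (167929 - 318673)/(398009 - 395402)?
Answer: -4568/79 ≈ -57.823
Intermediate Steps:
(167929 - 318673)/(398009 - 395402) = -150744/2607 = -150744*1/2607 = -4568/79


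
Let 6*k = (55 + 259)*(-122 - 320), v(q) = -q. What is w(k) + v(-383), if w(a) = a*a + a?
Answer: 4815322501/9 ≈ 5.3504e+8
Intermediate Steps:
k = -69394/3 (k = ((55 + 259)*(-122 - 320))/6 = (314*(-442))/6 = (1/6)*(-138788) = -69394/3 ≈ -23131.)
w(a) = a + a**2 (w(a) = a**2 + a = a + a**2)
w(k) + v(-383) = -69394*(1 - 69394/3)/3 - 1*(-383) = -69394/3*(-69391/3) + 383 = 4815319054/9 + 383 = 4815322501/9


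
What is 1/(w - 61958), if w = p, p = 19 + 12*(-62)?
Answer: -1/62683 ≈ -1.5953e-5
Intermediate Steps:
p = -725 (p = 19 - 744 = -725)
w = -725
1/(w - 61958) = 1/(-725 - 61958) = 1/(-62683) = -1/62683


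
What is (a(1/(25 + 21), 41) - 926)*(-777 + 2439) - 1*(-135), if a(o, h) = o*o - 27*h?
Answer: -3574675407/1058 ≈ -3.3787e+6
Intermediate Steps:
a(o, h) = o² - 27*h
(a(1/(25 + 21), 41) - 926)*(-777 + 2439) - 1*(-135) = (((1/(25 + 21))² - 27*41) - 926)*(-777 + 2439) - 1*(-135) = (((1/46)² - 1107) - 926)*1662 + 135 = ((1/2116 - 1107) - 926)*1662 + 135 = (-2342411/2116 - 926)*1662 + 135 = -4301827/2116*1662 + 135 = -3574818237/1058 + 135 = -3574675407/1058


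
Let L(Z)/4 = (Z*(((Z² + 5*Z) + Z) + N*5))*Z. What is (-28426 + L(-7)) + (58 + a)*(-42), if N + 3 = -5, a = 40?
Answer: -39010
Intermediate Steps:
N = -8 (N = -3 - 5 = -8)
L(Z) = 4*Z²*(-40 + Z² + 6*Z) (L(Z) = 4*((Z*(((Z² + 5*Z) + Z) - 8*5))*Z) = 4*((Z*((Z² + 6*Z) - 40))*Z) = 4*((Z*(-40 + Z² + 6*Z))*Z) = 4*(Z²*(-40 + Z² + 6*Z)) = 4*Z²*(-40 + Z² + 6*Z))
(-28426 + L(-7)) + (58 + a)*(-42) = (-28426 + 4*(-7)²*(-40 + (-7)² + 6*(-7))) + (58 + 40)*(-42) = (-28426 + 4*49*(-40 + 49 - 42)) + 98*(-42) = (-28426 + 4*49*(-33)) - 4116 = (-28426 - 6468) - 4116 = -34894 - 4116 = -39010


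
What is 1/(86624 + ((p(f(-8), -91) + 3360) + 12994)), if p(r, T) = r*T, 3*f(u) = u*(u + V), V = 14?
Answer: 1/104434 ≈ 9.5754e-6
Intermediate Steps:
f(u) = u*(14 + u)/3 (f(u) = (u*(u + 14))/3 = (u*(14 + u))/3 = u*(14 + u)/3)
p(r, T) = T*r
1/(86624 + ((p(f(-8), -91) + 3360) + 12994)) = 1/(86624 + ((-91*(-8)*(14 - 8)/3 + 3360) + 12994)) = 1/(86624 + ((-91*(-8)*6/3 + 3360) + 12994)) = 1/(86624 + ((-91*(-16) + 3360) + 12994)) = 1/(86624 + ((1456 + 3360) + 12994)) = 1/(86624 + (4816 + 12994)) = 1/(86624 + 17810) = 1/104434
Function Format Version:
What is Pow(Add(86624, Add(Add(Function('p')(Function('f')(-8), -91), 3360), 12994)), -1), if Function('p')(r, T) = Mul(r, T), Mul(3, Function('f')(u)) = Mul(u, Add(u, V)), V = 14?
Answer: Rational(1, 104434) ≈ 9.5754e-6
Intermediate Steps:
Function('f')(u) = Mul(Rational(1, 3), u, Add(14, u)) (Function('f')(u) = Mul(Rational(1, 3), Mul(u, Add(u, 14))) = Mul(Rational(1, 3), Mul(u, Add(14, u))) = Mul(Rational(1, 3), u, Add(14, u)))
Function('p')(r, T) = Mul(T, r)
Pow(Add(86624, Add(Add(Function('p')(Function('f')(-8), -91), 3360), 12994)), -1) = Pow(Add(86624, Add(Add(Mul(-91, Mul(Rational(1, 3), -8, Add(14, -8))), 3360), 12994)), -1) = Pow(Add(86624, Add(Add(Mul(-91, Mul(Rational(1, 3), -8, 6)), 3360), 12994)), -1) = Pow(Add(86624, Add(Add(Mul(-91, -16), 3360), 12994)), -1) = Pow(Add(86624, Add(Add(1456, 3360), 12994)), -1) = Pow(Add(86624, Add(4816, 12994)), -1) = Pow(Add(86624, 17810), -1) = Pow(104434, -1) = Rational(1, 104434)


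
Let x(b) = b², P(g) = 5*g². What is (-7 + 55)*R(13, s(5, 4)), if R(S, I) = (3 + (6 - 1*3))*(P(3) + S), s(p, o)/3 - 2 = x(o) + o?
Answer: 16704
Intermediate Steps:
s(p, o) = 6 + 3*o + 3*o² (s(p, o) = 6 + 3*(o² + o) = 6 + 3*(o + o²) = 6 + (3*o + 3*o²) = 6 + 3*o + 3*o²)
R(S, I) = 270 + 6*S (R(S, I) = (3 + (6 - 1*3))*(5*3² + S) = (3 + (6 - 3))*(5*9 + S) = (3 + 3)*(45 + S) = 6*(45 + S) = 270 + 6*S)
(-7 + 55)*R(13, s(5, 4)) = (-7 + 55)*(270 + 6*13) = 48*(270 + 78) = 48*348 = 16704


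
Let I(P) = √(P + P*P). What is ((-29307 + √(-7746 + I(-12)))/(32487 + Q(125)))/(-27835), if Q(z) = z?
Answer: 29307/907755020 - √(-7746 + 2*√33)/907755020 ≈ 3.2285e-5 - 9.6883e-8*I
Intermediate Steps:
I(P) = √(P + P²)
((-29307 + √(-7746 + I(-12)))/(32487 + Q(125)))/(-27835) = ((-29307 + √(-7746 + √(-12*(1 - 12))))/(32487 + 125))/(-27835) = ((-29307 + √(-7746 + √(-12*(-11))))/32612)*(-1/27835) = ((-29307 + √(-7746 + √132))*(1/32612))*(-1/27835) = ((-29307 + √(-7746 + 2*√33))*(1/32612))*(-1/27835) = (-29307/32612 + √(-7746 + 2*√33)/32612)*(-1/27835) = 29307/907755020 - √(-7746 + 2*√33)/907755020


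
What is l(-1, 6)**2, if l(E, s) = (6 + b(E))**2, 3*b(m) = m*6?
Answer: 256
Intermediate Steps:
b(m) = 2*m (b(m) = (m*6)/3 = (6*m)/3 = 2*m)
l(E, s) = (6 + 2*E)**2
l(-1, 6)**2 = (4*(3 - 1)**2)**2 = (4*2**2)**2 = (4*4)**2 = 16**2 = 256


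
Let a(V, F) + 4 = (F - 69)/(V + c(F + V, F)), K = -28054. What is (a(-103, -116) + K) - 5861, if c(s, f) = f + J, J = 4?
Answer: -1458480/43 ≈ -33918.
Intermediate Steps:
c(s, f) = 4 + f (c(s, f) = f + 4 = 4 + f)
a(V, F) = -4 + (-69 + F)/(4 + F + V) (a(V, F) = -4 + (F - 69)/(V + (4 + F)) = -4 + (-69 + F)/(4 + F + V))
(a(-103, -116) + K) - 5861 = ((-85 - 4*(-103) - 3*(-116))/(4 - 116 - 103) - 28054) - 5861 = ((-85 + 412 + 348)/(-215) - 28054) - 5861 = (-1/215*675 - 28054) - 5861 = (-135/43 - 28054) - 5861 = -1206457/43 - 5861 = -1458480/43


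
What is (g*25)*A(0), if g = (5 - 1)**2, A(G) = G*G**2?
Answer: 0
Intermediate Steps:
A(G) = G**3
g = 16 (g = 4**2 = 16)
(g*25)*A(0) = (16*25)*0**3 = 400*0 = 0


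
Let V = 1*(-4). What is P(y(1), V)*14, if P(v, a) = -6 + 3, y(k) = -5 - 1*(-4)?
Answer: -42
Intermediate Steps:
V = -4
y(k) = -1 (y(k) = -5 + 4 = -1)
P(v, a) = -3
P(y(1), V)*14 = -3*14 = -42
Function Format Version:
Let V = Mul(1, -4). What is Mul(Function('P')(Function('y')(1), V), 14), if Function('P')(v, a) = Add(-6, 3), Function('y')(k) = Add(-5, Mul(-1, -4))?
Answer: -42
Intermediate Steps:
V = -4
Function('y')(k) = -1 (Function('y')(k) = Add(-5, 4) = -1)
Function('P')(v, a) = -3
Mul(Function('P')(Function('y')(1), V), 14) = Mul(-3, 14) = -42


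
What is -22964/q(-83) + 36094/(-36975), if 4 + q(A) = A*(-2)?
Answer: -142490188/998325 ≈ -142.73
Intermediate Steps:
q(A) = -4 - 2*A (q(A) = -4 + A*(-2) = -4 - 2*A)
-22964/q(-83) + 36094/(-36975) = -22964/(-4 - 2*(-83)) + 36094/(-36975) = -22964/(-4 + 166) + 36094*(-1/36975) = -22964/162 - 36094/36975 = -22964*1/162 - 36094/36975 = -11482/81 - 36094/36975 = -142490188/998325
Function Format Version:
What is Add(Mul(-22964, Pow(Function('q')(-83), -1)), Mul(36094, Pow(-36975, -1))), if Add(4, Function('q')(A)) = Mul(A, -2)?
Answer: Rational(-142490188, 998325) ≈ -142.73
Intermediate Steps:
Function('q')(A) = Add(-4, Mul(-2, A)) (Function('q')(A) = Add(-4, Mul(A, -2)) = Add(-4, Mul(-2, A)))
Add(Mul(-22964, Pow(Function('q')(-83), -1)), Mul(36094, Pow(-36975, -1))) = Add(Mul(-22964, Pow(Add(-4, Mul(-2, -83)), -1)), Mul(36094, Pow(-36975, -1))) = Add(Mul(-22964, Pow(Add(-4, 166), -1)), Mul(36094, Rational(-1, 36975))) = Add(Mul(-22964, Pow(162, -1)), Rational(-36094, 36975)) = Add(Mul(-22964, Rational(1, 162)), Rational(-36094, 36975)) = Add(Rational(-11482, 81), Rational(-36094, 36975)) = Rational(-142490188, 998325)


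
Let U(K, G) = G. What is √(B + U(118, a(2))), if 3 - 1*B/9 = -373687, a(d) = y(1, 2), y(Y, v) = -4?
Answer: √3363206 ≈ 1833.9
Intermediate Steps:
a(d) = -4
B = 3363210 (B = 27 - 9*(-373687) = 27 + 3363183 = 3363210)
√(B + U(118, a(2))) = √(3363210 - 4) = √3363206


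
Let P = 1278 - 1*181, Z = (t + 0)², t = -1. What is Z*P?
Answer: 1097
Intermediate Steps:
Z = 1 (Z = (-1 + 0)² = (-1)² = 1)
P = 1097 (P = 1278 - 181 = 1097)
Z*P = 1*1097 = 1097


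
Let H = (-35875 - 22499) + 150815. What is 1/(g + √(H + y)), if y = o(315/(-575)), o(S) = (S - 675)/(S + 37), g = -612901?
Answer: -321160124/196839312730351 - 2*√6344247863/196839312730351 ≈ -1.6324e-6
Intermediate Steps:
H = 92441 (H = -58374 + 150815 = 92441)
o(S) = (-675 + S)/(37 + S)
y = -9711/524 (y = (-675 + 315/(-575))/(37 + 315/(-575)) = (-675 + 315*(-1/575))/(37 + 315*(-1/575)) = (-675 - 63/115)/(37 - 63/115) = -77688/115/(4192/115) = (115/4192)*(-77688/115) = -9711/524 ≈ -18.532)
1/(g + √(H + y)) = 1/(-612901 + √(92441 - 9711/524)) = 1/(-612901 + √(48429373/524)) = 1/(-612901 + √6344247863/262)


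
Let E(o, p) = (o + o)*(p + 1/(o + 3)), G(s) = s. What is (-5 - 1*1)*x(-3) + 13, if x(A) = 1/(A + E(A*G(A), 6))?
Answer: 919/71 ≈ 12.944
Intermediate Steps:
E(o, p) = 2*o*(p + 1/(3 + o)) (E(o, p) = (2*o)*(p + 1/(3 + o)) = 2*o*(p + 1/(3 + o)))
x(A) = 1/(A + 2*A²*(19 + 6*A²)/(3 + A²)) (x(A) = 1/(A + 2*(A*A)*(1 + 3*6 + (A*A)*6)/(3 + A*A)) = 1/(A + 2*A²*(1 + 18 + A²*6)/(3 + A²)) = 1/(A + 2*A²*(1 + 18 + 6*A²)/(3 + A²)) = 1/(A + 2*A²*(19 + 6*A²)/(3 + A²)))
(-5 - 1*1)*x(-3) + 13 = (-5 - 1*1)*((3 + (-3)²)/((-3)*(3 + (-3)² + 12*(-3)³ + 38*(-3)))) + 13 = (-5 - 1)*(-(3 + 9)/(3*(3 + 9 + 12*(-27) - 114))) + 13 = -(-2)*12/(3 + 9 - 324 - 114) + 13 = -(-2)*12/(-426) + 13 = -(-2)*(-1)*12/426 + 13 = -6*2/213 + 13 = -4/71 + 13 = 919/71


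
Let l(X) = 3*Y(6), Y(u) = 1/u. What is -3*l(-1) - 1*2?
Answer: -7/2 ≈ -3.5000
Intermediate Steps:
Y(u) = 1/u
l(X) = ½ (l(X) = 3/6 = 3*(⅙) = ½)
-3*l(-1) - 1*2 = -3*½ - 1*2 = -3/2 - 2 = -7/2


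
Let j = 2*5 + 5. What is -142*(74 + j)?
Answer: -12638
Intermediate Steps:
j = 15 (j = 10 + 5 = 15)
-142*(74 + j) = -142*(74 + 15) = -142*89 = -12638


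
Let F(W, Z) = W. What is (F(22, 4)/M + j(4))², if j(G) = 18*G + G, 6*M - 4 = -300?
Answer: 31259281/5476 ≈ 5708.4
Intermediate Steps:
M = -148/3 (M = ⅔ + (⅙)*(-300) = ⅔ - 50 = -148/3 ≈ -49.333)
j(G) = 19*G
(F(22, 4)/M + j(4))² = (22/(-148/3) + 19*4)² = (22*(-3/148) + 76)² = (-33/74 + 76)² = (5591/74)² = 31259281/5476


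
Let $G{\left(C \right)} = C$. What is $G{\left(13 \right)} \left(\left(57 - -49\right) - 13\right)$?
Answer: $1209$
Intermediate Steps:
$G{\left(13 \right)} \left(\left(57 - -49\right) - 13\right) = 13 \left(\left(57 - -49\right) - 13\right) = 13 \left(\left(57 + 49\right) - 13\right) = 13 \left(106 - 13\right) = 13 \cdot 93 = 1209$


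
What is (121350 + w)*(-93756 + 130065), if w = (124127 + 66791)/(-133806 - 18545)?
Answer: 671266374857988/152351 ≈ 4.4061e+9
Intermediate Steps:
w = -190918/152351 (w = 190918/(-152351) = 190918*(-1/152351) = -190918/152351 ≈ -1.2531)
(121350 + w)*(-93756 + 130065) = (121350 - 190918/152351)*(-93756 + 130065) = (18487602932/152351)*36309 = 671266374857988/152351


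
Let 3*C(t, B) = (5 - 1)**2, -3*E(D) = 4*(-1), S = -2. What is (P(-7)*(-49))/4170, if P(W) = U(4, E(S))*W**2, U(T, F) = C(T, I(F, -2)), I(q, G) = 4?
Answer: -19208/6255 ≈ -3.0708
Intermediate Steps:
E(D) = 4/3 (E(D) = -4*(-1)/3 = -1/3*(-4) = 4/3)
C(t, B) = 16/3 (C(t, B) = (5 - 1)**2/3 = (1/3)*4**2 = (1/3)*16 = 16/3)
U(T, F) = 16/3
P(W) = 16*W**2/3
(P(-7)*(-49))/4170 = (((16/3)*(-7)**2)*(-49))/4170 = (((16/3)*49)*(-49))*(1/4170) = ((784/3)*(-49))*(1/4170) = -38416/3*1/4170 = -19208/6255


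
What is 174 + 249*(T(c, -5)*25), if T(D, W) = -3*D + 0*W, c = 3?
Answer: -55851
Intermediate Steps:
T(D, W) = -3*D (T(D, W) = -3*D + 0 = -3*D)
174 + 249*(T(c, -5)*25) = 174 + 249*(-3*3*25) = 174 + 249*(-9*25) = 174 + 249*(-225) = 174 - 56025 = -55851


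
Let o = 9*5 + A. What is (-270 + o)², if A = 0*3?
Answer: 50625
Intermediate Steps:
A = 0
o = 45 (o = 9*5 + 0 = 45 + 0 = 45)
(-270 + o)² = (-270 + 45)² = (-225)² = 50625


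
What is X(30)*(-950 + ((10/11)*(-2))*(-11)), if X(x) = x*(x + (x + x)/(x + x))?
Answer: -864900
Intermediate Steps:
X(x) = x*(1 + x) (X(x) = x*(x + (2*x)/((2*x))) = x*(x + (2*x)*(1/(2*x))) = x*(x + 1) = x*(1 + x))
X(30)*(-950 + ((10/11)*(-2))*(-11)) = (30*(1 + 30))*(-950 + ((10/11)*(-2))*(-11)) = (30*31)*(-950 + ((10*(1/11))*(-2))*(-11)) = 930*(-950 + ((10/11)*(-2))*(-11)) = 930*(-950 - 20/11*(-11)) = 930*(-950 + 20) = 930*(-930) = -864900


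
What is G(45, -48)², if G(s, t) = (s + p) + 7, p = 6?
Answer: 3364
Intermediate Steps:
G(s, t) = 13 + s (G(s, t) = (s + 6) + 7 = (6 + s) + 7 = 13 + s)
G(45, -48)² = (13 + 45)² = 58² = 3364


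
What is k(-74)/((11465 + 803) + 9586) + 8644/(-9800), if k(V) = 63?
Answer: -240164/273175 ≈ -0.87916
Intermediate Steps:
k(-74)/((11465 + 803) + 9586) + 8644/(-9800) = 63/((11465 + 803) + 9586) + 8644/(-9800) = 63/(12268 + 9586) + 8644*(-1/9800) = 63/21854 - 2161/2450 = 63*(1/21854) - 2161/2450 = 9/3122 - 2161/2450 = -240164/273175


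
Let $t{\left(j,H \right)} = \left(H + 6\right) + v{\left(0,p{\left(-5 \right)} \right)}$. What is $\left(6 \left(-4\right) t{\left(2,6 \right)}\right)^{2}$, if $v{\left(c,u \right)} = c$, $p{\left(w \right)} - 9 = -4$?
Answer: $82944$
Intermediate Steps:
$p{\left(w \right)} = 5$ ($p{\left(w \right)} = 9 - 4 = 5$)
$t{\left(j,H \right)} = 6 + H$ ($t{\left(j,H \right)} = \left(H + 6\right) + 0 = \left(6 + H\right) + 0 = 6 + H$)
$\left(6 \left(-4\right) t{\left(2,6 \right)}\right)^{2} = \left(6 \left(-4\right) \left(6 + 6\right)\right)^{2} = \left(\left(-24\right) 12\right)^{2} = \left(-288\right)^{2} = 82944$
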